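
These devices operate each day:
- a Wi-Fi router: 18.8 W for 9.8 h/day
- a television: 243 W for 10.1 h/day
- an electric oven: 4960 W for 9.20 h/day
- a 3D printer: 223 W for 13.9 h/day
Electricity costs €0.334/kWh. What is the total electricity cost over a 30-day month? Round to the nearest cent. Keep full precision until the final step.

€514.73

Wi-Fi router: 18.8 W × 9.8 h × 30 d = 5,527 Wh = 5.527 kWh
television: 243 W × 10.1 h × 30 d = 73,629 Wh = 73.63 kWh
electric oven: 4960 W × 9.20 h × 30 d = 1,368,960 Wh = 1,369 kWh
3D printer: 223 W × 13.9 h × 30 d = 92,991 Wh = 92.99 kWh
Total energy = 5.527 + 73.63 + 1,369 + 92.99 = 1,541 kWh
Cost = 1,541 kWh × €0.334 = €514.73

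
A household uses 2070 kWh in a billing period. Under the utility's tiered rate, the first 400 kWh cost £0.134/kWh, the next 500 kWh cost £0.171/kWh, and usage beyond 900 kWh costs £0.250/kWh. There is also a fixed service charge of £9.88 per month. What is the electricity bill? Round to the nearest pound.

First 400 kWh × £0.134 = £53.60
Next 500 kWh × £0.171 = £85.50
Remaining 1170 kWh × £0.250 = £292.50
Energy charge = £431.60; + service £9.88 = £441.48 ≈ £441

£441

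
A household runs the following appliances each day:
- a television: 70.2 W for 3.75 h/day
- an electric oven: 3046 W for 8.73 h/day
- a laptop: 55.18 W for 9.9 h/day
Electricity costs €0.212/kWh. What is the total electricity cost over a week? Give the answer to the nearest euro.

€41

television: 70.2 W × 3.75 h × 7 d = 1,843 Wh = 1.843 kWh
electric oven: 3046 W × 8.73 h × 7 d = 186,141 Wh = 186.1 kWh
laptop: 55.18 W × 9.9 h × 7 d = 3,824 Wh = 3.824 kWh
Total energy = 1.843 + 186.1 + 3.824 = 191.8 kWh
Cost = 191.8 kWh × €0.212 = €40.66 ≈ €41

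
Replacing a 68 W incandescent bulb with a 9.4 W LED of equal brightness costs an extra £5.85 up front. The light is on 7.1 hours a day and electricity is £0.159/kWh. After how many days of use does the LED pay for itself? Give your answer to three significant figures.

88.4 days

Power saved = 68 − 9.4 = 58.6 W
Daily energy saved = 58.6 W × 7.1 h = 416.1 Wh = 0.41606 kWh
Daily savings = 0.41606 × £0.159 = £0.0662
Payback = £5.85 / £0.0662 per day = 88.43 days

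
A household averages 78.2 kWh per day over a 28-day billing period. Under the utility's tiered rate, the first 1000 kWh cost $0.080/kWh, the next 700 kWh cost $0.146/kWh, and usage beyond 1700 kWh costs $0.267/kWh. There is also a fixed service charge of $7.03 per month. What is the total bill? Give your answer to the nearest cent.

$319.95

Usage = 78.2 kWh/day × 28 days = 2189.6 kWh
First 1000 kWh × $0.080 = $80.00
Next 700 kWh × $0.146 = $102.20
Remaining 489.6 kWh × $0.267 = $130.72
Energy charge = $312.92; + service $7.03 = $319.95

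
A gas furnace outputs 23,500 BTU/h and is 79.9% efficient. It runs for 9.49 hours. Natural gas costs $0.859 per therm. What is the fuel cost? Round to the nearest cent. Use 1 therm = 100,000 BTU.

$2.40

Heat delivered = 23,500 BTU/h × 9.49 h = 223,015 BTU
Gas input = 223,015 / 0.799 = 279,118 BTU
= 279,118 / 100,000 = 2.791 therm
Cost = 2.791 × $0.859/therm = $2.40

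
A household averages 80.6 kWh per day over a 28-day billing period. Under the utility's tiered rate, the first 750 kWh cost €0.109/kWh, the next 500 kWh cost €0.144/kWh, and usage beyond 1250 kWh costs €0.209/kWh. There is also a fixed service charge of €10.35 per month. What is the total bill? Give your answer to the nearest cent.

Usage = 80.6 kWh/day × 28 days = 2256.8 kWh
First 750 kWh × €0.109 = €81.75
Next 500 kWh × €0.144 = €72.00
Remaining 1006.8 kWh × €0.209 = €210.42
Energy charge = €364.17; + service €10.35 = €374.52

€374.52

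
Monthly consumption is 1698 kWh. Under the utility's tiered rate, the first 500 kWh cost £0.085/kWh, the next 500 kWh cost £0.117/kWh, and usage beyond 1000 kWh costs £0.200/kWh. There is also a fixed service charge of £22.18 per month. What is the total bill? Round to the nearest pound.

£263

First 500 kWh × £0.085 = £42.50
Next 500 kWh × £0.117 = £58.50
Remaining 698 kWh × £0.200 = £139.60
Energy charge = £240.60; + service £22.18 = £262.78 ≈ £263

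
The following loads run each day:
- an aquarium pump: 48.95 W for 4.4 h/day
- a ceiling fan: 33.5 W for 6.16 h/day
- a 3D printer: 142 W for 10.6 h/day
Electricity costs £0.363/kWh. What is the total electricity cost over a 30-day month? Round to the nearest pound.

aquarium pump: 48.95 W × 4.4 h × 30 d = 6,461 Wh = 6.461 kWh
ceiling fan: 33.5 W × 6.16 h × 30 d = 6,191 Wh = 6.191 kWh
3D printer: 142 W × 10.6 h × 30 d = 45,156 Wh = 45.16 kWh
Total energy = 6.461 + 6.191 + 45.16 = 57.81 kWh
Cost = 57.81 kWh × £0.363 = £20.98 ≈ £21

£21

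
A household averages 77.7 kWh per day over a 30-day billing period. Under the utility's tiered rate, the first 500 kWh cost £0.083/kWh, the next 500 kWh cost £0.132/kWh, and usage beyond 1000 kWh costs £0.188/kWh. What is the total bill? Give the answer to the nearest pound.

Usage = 77.7 kWh/day × 30 days = 2331 kWh
First 500 kWh × £0.083 = £41.50
Next 500 kWh × £0.132 = £66.00
Remaining 1331 kWh × £0.188 = £250.23
Total = £357.73 ≈ £358

£358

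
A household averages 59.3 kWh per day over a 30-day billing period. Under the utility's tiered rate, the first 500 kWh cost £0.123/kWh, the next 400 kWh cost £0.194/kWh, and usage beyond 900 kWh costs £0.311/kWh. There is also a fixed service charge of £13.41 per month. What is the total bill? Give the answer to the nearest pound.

£426

Usage = 59.3 kWh/day × 30 days = 1779 kWh
First 500 kWh × £0.123 = £61.50
Next 400 kWh × £0.194 = £77.60
Remaining 879 kWh × £0.311 = £273.37
Energy charge = £412.47; + service £13.41 = £425.88 ≈ £426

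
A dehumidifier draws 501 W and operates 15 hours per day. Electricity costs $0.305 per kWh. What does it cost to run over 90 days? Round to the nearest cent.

$206.29

Energy = 501 W × 15 h/day × 90 days = 676,350 Wh = 676.4 kWh
Cost = 676.4 kWh × $0.305/kWh = $206.29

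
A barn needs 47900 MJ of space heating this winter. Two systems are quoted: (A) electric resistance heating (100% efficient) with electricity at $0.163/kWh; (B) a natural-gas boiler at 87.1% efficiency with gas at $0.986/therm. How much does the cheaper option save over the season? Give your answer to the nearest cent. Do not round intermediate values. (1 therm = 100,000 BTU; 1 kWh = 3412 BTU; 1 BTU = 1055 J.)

$1655.04

Heat load = 47900 MJ = 47,900,000,000 J / 1055 = 45,402,844 BTU
Gas: input = 45,402,844 / 0.871 = 52,127,260 BTU = 521.3 therm → 521.3 × $0.986 = $513.97
Electric: 45,402,844 BTU / 3412 = 13,310 kWh → × $0.163 = $2,169.01
Difference = |$513.97 − $2,169.01| = $1,655.04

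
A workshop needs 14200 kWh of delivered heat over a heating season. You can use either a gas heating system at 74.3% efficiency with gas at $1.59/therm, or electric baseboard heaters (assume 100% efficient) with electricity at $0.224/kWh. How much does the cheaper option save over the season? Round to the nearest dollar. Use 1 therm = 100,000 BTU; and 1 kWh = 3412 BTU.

$2144

Heat load = 14200 kWh × 3412 = 48,450,400 BTU
Gas: input = 48,450,400 / 0.743 = 65,209,152 BTU = 652.1 therm → 652.1 × $1.59 = $1,036.83
Electric: 48,450,400 BTU / 3412 = 14,200 kWh → × $0.224 = $3,180.80
Difference = |$1,036.83 − $3,180.80| = $2,143.97 ≈ $2144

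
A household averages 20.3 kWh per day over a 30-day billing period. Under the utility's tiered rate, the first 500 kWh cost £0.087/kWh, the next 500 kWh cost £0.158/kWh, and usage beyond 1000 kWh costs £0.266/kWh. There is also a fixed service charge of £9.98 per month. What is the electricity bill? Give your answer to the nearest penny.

Usage = 20.3 kWh/day × 30 days = 609 kWh
First 500 kWh × £0.087 = £43.50
Next 109 kWh × £0.158 = £17.22
Remaining tier: 0 kWh (not reached)
Energy charge = £60.72; + service £9.98 = £70.70

£70.70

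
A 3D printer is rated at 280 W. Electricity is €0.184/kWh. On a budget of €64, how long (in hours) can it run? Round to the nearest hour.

Energy budget = €64 / €0.184 per kWh = 347.8 kWh = 347,826 Wh
Runtime = 347,826 Wh / 280 W = 1,242 h

1242 h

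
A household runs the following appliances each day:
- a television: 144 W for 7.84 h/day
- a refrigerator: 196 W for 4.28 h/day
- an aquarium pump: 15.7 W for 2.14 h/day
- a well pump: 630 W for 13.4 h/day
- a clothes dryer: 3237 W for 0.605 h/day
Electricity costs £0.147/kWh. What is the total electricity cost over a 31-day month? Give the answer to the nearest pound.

television: 144 W × 7.84 h × 31 d = 34,998 Wh = 35 kWh
refrigerator: 196 W × 4.28 h × 31 d = 26,005 Wh = 26.01 kWh
aquarium pump: 15.7 W × 2.14 h × 31 d = 1,042 Wh = 1.042 kWh
well pump: 630 W × 13.4 h × 31 d = 261,702 Wh = 261.7 kWh
clothes dryer: 3237 W × 0.605 h × 31 d = 60,710 Wh = 60.71 kWh
Total energy = 35 + 26.01 + 1.042 + 261.7 + 60.71 = 384.5 kWh
Cost = 384.5 kWh × £0.147 = £56.52 ≈ £57

£57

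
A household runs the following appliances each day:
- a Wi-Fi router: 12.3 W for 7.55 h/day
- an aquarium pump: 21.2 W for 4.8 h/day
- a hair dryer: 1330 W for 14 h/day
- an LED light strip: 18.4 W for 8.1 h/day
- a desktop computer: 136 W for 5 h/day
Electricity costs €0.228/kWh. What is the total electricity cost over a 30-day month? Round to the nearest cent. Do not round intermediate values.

Wi-Fi router: 12.3 W × 7.55 h × 30 d = 2,786 Wh = 2.786 kWh
aquarium pump: 21.2 W × 4.8 h × 30 d = 3,053 Wh = 3.053 kWh
hair dryer: 1330 W × 14 h × 30 d = 558,600 Wh = 558.6 kWh
LED light strip: 18.4 W × 8.1 h × 30 d = 4,471 Wh = 4.471 kWh
desktop computer: 136 W × 5 h × 30 d = 20,400 Wh = 20.4 kWh
Total energy = 2.786 + 3.053 + 558.6 + 4.471 + 20.4 = 589.3 kWh
Cost = 589.3 kWh × €0.228 = €134.36

€134.36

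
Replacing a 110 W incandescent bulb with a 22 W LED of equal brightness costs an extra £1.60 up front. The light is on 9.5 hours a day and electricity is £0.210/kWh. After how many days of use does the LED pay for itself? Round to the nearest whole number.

Power saved = 110 − 22 = 88 W
Daily energy saved = 88 W × 9.5 h = 836 Wh = 0.836 kWh
Daily savings = 0.836 × £0.210 = £0.1756
Payback = £1.60 / £0.1756 per day = 9.114 days

9 days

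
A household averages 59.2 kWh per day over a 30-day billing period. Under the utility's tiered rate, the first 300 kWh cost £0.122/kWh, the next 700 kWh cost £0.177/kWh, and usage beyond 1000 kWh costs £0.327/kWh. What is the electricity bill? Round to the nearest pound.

£414

Usage = 59.2 kWh/day × 30 days = 1776 kWh
First 300 kWh × £0.122 = £36.60
Next 700 kWh × £0.177 = £123.90
Remaining 776 kWh × £0.327 = £253.75
Total = £414.25 ≈ £414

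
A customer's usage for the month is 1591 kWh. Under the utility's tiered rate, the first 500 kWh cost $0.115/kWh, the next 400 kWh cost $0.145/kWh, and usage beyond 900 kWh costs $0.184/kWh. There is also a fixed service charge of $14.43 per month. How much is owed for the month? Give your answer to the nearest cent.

$257.07

First 500 kWh × $0.115 = $57.50
Next 400 kWh × $0.145 = $58.00
Remaining 691 kWh × $0.184 = $127.14
Energy charge = $242.64; + service $14.43 = $257.07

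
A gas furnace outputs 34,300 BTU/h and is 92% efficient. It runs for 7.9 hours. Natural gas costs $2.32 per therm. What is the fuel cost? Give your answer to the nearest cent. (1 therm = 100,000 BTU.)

$6.83

Heat delivered = 34,300 BTU/h × 7.9 h = 270,970 BTU
Gas input = 270,970 / 0.92 = 294,533 BTU
= 294,533 / 100,000 = 2.945 therm
Cost = 2.945 × $2.32/therm = $6.83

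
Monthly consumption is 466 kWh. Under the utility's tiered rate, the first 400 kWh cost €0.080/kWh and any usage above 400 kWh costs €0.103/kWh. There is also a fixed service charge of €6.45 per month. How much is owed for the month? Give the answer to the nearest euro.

First 400 kWh × €0.080 = €32.00
Remaining 66 kWh × €0.103 = €6.80
Energy charge = €38.80; + service €6.45 = €45.25 ≈ €45

€45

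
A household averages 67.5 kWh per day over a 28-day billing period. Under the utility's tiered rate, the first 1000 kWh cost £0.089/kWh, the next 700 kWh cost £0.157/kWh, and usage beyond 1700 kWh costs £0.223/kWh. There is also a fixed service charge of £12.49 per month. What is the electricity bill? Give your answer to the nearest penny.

£253.76

Usage = 67.5 kWh/day × 28 days = 1890 kWh
First 1000 kWh × £0.089 = £89.00
Next 700 kWh × £0.157 = £109.90
Remaining 190 kWh × £0.223 = £42.37
Energy charge = £241.27; + service £12.49 = £253.76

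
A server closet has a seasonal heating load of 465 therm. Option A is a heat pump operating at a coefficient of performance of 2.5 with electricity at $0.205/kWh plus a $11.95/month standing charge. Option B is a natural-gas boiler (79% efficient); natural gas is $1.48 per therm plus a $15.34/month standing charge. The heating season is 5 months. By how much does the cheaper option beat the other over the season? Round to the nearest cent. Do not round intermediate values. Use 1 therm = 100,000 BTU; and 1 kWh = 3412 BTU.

Heat load = 465 therm × 100,000 = 46,500,000 BTU
Gas: input = 46,500,000 / 0.79 = 58,860,759 BTU = 588.6 therm → 588.6 × $1.48 = $871.14; + 5 × $15.34 standing = $947.84
Heat pump: 46,500,000 BTU / 3412 = 13,630 kWh heat; / 2.5 = 5,451 kWh in → × $0.205 = $1,117.53; + 5 × $11.95 standing = $1,177.28
Difference = |$947.84 − $1,177.28| = $229.44

$229.44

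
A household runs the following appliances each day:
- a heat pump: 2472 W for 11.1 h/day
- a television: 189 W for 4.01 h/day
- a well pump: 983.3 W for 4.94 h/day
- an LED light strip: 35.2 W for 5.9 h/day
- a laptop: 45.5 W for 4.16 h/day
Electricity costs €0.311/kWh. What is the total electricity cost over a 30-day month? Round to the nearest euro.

€312

heat pump: 2472 W × 11.1 h × 30 d = 823,176 Wh = 823.2 kWh
television: 189 W × 4.01 h × 30 d = 22,737 Wh = 22.74 kWh
well pump: 983.3 W × 4.94 h × 30 d = 145,725 Wh = 145.7 kWh
LED light strip: 35.2 W × 5.9 h × 30 d = 6,230 Wh = 6.23 kWh
laptop: 45.5 W × 4.16 h × 30 d = 5,678 Wh = 5.678 kWh
Total energy = 823.2 + 22.74 + 145.7 + 6.23 + 5.678 = 1,004 kWh
Cost = 1,004 kWh × €0.311 = €312.10 ≈ €312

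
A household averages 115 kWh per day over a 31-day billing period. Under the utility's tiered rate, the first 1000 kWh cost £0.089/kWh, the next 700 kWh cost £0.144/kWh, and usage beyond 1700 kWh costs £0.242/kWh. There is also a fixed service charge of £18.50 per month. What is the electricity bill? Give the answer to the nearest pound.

Usage = 115 kWh/day × 31 days = 3565 kWh
First 1000 kWh × £0.089 = £89.00
Next 700 kWh × £0.144 = £100.80
Remaining 1865 kWh × £0.242 = £451.33
Energy charge = £641.13; + service £18.50 = £659.63 ≈ £660

£660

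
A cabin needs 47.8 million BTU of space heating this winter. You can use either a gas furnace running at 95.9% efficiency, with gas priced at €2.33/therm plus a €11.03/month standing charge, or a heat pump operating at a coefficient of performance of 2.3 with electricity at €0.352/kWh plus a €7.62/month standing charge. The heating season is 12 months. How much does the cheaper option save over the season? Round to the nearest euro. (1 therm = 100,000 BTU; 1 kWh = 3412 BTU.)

Heat load = 47.8 × 10⁶ BTU = 47,800,000 BTU
Gas: input = 47,800,000 / 0.959 = 49,843,587 BTU = 498.4 therm → 498.4 × €2.33 = €1,161.36; + 12 × €11.03 standing = €1,293.72
Heat pump: 47,800,000 BTU / 3412 = 14,010 kWh heat; / 2.3 = 6,091 kWh in → × €0.352 = €2,144.04; + 12 × €7.62 standing = €2,235.48
Difference = |€1,293.72 − €2,235.48| = €941.77 ≈ €942

€942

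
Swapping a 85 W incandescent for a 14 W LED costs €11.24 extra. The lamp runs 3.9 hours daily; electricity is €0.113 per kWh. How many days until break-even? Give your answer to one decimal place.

Power saved = 85 − 14 = 71 W
Daily energy saved = 71 W × 3.9 h = 276.9 Wh = 0.2769 kWh
Daily savings = 0.2769 × €0.113 = €0.0313
Payback = €11.24 / €0.0313 per day = 359.2 days

359.2 days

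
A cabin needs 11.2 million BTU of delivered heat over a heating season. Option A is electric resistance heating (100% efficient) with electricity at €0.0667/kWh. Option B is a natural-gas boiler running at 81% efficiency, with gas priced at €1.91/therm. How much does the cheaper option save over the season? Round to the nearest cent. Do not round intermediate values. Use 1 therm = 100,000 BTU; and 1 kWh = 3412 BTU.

Heat load = 11.2 × 10⁶ BTU = 11,200,000 BTU
Gas: input = 11,200,000 / 0.810 = 13,827,160 BTU = 138.3 therm → 138.3 × €1.91 = €264.10
Electric: 11,200,000 BTU / 3412 = 3,283 kWh → × €0.0667 = €218.94
Difference = |€264.10 − €218.94| = €45.15

€45.15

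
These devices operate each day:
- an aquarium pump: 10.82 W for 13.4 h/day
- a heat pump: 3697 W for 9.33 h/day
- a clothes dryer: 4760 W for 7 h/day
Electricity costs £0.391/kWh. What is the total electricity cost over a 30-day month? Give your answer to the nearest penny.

aquarium pump: 10.82 W × 13.4 h × 30 d = 4,350 Wh = 4.35 kWh
heat pump: 3697 W × 9.33 h × 30 d = 1,034,790 Wh = 1,035 kWh
clothes dryer: 4760 W × 7 h × 30 d = 999,600 Wh = 999.6 kWh
Total energy = 4.35 + 1,035 + 999.6 = 2,039 kWh
Cost = 2,039 kWh × £0.391 = £797.15

£797.15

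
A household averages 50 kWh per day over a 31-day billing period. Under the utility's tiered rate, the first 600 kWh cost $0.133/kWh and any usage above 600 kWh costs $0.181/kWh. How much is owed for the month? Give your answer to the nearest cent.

$251.75

Usage = 50 kWh/day × 31 days = 1550 kWh
First 600 kWh × $0.133 = $79.80
Remaining 950 kWh × $0.181 = $171.95
Total = $251.75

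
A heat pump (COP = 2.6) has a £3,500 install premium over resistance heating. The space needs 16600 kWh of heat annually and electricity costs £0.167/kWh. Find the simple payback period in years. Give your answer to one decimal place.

2.1 years

Resistance: 16600 kWh × £0.167 = £2,772.20/yr
Heat pump: 16600 / 2.6 = 6385 kWh in → × £0.167 = £1,066.23/yr
Annual savings = £1,705.97
Payback = £3,500 / £1,705.97 = 2.05 years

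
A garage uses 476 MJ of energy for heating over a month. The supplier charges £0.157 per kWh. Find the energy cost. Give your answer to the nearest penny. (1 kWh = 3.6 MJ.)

476 MJ × (0.27778 kWh/MJ) = 132.2 kWh
Cost = 132.2 kWh × £0.157/kWh = £20.76

£20.76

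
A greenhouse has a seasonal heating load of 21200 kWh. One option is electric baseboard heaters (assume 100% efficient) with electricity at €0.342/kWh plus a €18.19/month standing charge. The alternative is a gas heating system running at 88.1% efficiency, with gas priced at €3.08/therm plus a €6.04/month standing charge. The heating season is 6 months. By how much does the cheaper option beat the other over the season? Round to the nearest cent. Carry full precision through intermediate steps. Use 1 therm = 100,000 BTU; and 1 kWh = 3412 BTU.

Heat load = 21200 kWh × 3412 = 72,334,400 BTU
Gas: input = 72,334,400 / 0.881 = 82,104,881 BTU = 821 therm → 821 × €3.08 = €2,528.83; + 6 × €6.04 standing = €2,565.07
Electric: 72,334,400 BTU / 3412 = 21,200 kWh → × €0.342 = €7,250.40; + 6 × €18.19 standing = €7,359.54
Difference = |€2,565.07 − €7,359.54| = €4,794.47

€4794.47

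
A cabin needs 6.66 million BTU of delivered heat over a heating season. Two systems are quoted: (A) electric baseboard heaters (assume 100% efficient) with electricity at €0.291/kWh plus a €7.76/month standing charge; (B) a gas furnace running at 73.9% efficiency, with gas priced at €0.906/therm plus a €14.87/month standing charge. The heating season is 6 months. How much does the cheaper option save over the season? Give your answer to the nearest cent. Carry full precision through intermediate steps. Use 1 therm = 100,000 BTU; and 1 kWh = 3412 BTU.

Heat load = 6.66 × 10⁶ BTU = 6,660,000 BTU
Gas: input = 6,660,000 / 0.739 = 9,012,179 BTU = 90.12 therm → 90.12 × €0.906 = €81.65; + 6 × €14.87 standing = €170.87
Electric: 6,660,000 BTU / 3412 = 1,952 kWh → × €0.291 = €568.01; + 6 × €7.76 standing = €614.57
Difference = |€170.87 − €614.57| = €443.70

€443.70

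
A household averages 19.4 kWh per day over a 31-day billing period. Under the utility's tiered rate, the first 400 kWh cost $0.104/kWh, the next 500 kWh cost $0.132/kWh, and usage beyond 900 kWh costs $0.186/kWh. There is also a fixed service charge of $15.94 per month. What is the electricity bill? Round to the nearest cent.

$84.12

Usage = 19.4 kWh/day × 31 days = 601.4 kWh
First 400 kWh × $0.104 = $41.60
Next 201.4 kWh × $0.132 = $26.58
Remaining tier: 0 kWh (not reached)
Energy charge = $68.18; + service $15.94 = $84.12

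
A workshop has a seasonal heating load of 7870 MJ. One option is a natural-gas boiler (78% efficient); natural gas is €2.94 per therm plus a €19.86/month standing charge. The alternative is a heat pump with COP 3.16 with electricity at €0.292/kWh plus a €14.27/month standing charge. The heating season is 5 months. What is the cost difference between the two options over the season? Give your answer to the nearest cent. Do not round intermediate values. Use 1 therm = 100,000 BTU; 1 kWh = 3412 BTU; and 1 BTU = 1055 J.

€107.10

Heat load = 7870 MJ = 7,870,000,000 J / 1055 = 7,459,716 BTU
Gas: input = 7,459,716 / 0.78 = 9,563,738 BTU = 95.64 therm → 95.64 × €2.94 = €281.17; + 5 × €19.86 standing = €380.47
Heat pump: 7,459,716 BTU / 3412 = 2,186 kWh heat; / 3.16 = 691.9 kWh in → × €0.292 = €202.03; + 5 × €14.27 standing = €273.38
Difference = |€380.47 − €273.38| = €107.10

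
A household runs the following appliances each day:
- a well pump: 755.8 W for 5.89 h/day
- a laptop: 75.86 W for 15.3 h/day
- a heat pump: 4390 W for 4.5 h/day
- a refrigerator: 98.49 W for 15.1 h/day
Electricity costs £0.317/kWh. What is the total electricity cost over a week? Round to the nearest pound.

£60

well pump: 755.8 W × 5.89 h × 7 d = 31,162 Wh = 31.16 kWh
laptop: 75.86 W × 15.3 h × 7 d = 8,125 Wh = 8.125 kWh
heat pump: 4390 W × 4.5 h × 7 d = 138,285 Wh = 138.3 kWh
refrigerator: 98.49 W × 15.1 h × 7 d = 10,410 Wh = 10.41 kWh
Total energy = 31.16 + 8.125 + 138.3 + 10.41 = 188 kWh
Cost = 188 kWh × £0.317 = £59.59 ≈ £60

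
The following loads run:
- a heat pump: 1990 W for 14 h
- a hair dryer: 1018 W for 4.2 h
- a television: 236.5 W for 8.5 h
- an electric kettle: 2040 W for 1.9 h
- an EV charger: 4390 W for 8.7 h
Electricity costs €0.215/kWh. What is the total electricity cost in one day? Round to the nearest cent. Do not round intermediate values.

heat pump: 1990 W × 14 h = 27,860 Wh = 27.86 kWh
hair dryer: 1018 W × 4.2 h = 4,276 Wh = 4.276 kWh
television: 236.5 W × 8.5 h = 2,010 Wh = 2.01 kWh
electric kettle: 2040 W × 1.9 h = 3,876 Wh = 3.876 kWh
EV charger: 4390 W × 8.7 h = 38,193 Wh = 38.19 kWh
Total energy = 27.86 + 4.276 + 2.01 + 3.876 + 38.19 = 76.21 kWh
Cost = 76.21 kWh × €0.215 = €16.39

€16.39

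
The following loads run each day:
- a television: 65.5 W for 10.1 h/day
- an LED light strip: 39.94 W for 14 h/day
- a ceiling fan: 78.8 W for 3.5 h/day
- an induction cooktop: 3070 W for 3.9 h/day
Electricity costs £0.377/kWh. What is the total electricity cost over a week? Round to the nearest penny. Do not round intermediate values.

£35.55

television: 65.5 W × 10.1 h × 7 d = 4,631 Wh = 4.631 kWh
LED light strip: 39.94 W × 14 h × 7 d = 3,914 Wh = 3.914 kWh
ceiling fan: 78.8 W × 3.5 h × 7 d = 1,931 Wh = 1.931 kWh
induction cooktop: 3070 W × 3.9 h × 7 d = 83,811 Wh = 83.81 kWh
Total energy = 4.631 + 3.914 + 1.931 + 83.81 = 94.29 kWh
Cost = 94.29 kWh × £0.377 = £35.55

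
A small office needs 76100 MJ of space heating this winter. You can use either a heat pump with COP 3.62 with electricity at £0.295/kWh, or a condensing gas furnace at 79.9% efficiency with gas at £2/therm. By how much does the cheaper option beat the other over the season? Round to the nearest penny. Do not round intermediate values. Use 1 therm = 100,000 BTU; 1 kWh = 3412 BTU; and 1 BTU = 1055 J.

Heat load = 76100 MJ = 76,100,000,000 J / 1055 = 72,132,701 BTU
Gas: input = 72,132,701 / 0.799 = 90,278,725 BTU = 902.8 therm → 902.8 × £2 = £1,805.57
Heat pump: 72,132,701 BTU / 3412 = 21,140 kWh heat; / 3.62 = 5,840 kWh in → × £0.295 = £1,722.81
Difference = |£1,805.57 − £1,722.81| = £82.77

£82.77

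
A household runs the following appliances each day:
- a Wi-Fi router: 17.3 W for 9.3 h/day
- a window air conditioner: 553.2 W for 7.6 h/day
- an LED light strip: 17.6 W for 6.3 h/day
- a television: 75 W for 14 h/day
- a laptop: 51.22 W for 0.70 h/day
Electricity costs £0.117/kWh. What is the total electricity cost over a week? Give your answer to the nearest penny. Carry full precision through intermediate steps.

£4.56

Wi-Fi router: 17.3 W × 9.3 h × 7 d = 1,126 Wh = 1.126 kWh
window air conditioner: 553.2 W × 7.6 h × 7 d = 29,430 Wh = 29.43 kWh
LED light strip: 17.6 W × 6.3 h × 7 d = 776 Wh = 0.7762 kWh
television: 75 W × 14 h × 7 d = 7,350 Wh = 7.35 kWh
laptop: 51.22 W × 0.70 h × 7 d = 251 Wh = 0.251 kWh
Total energy = 1.126 + 29.43 + 0.7762 + 7.35 + 0.251 = 38.93 kWh
Cost = 38.93 kWh × £0.117 = £4.56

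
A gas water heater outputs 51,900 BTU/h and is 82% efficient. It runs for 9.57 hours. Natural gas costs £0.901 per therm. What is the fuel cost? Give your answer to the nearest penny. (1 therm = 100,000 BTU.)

Heat delivered = 51,900 BTU/h × 9.57 h = 496,683 BTU
Gas input = 496,683 / 0.82 = 605,711 BTU
= 605,711 / 100,000 = 6.057 therm
Cost = 6.057 × £0.901/therm = £5.46

£5.46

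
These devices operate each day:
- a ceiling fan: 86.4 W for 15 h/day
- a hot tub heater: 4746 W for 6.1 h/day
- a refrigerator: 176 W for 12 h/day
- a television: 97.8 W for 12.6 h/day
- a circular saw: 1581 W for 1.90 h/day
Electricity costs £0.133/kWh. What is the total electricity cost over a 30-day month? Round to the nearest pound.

ceiling fan: 86.4 W × 15 h × 30 d = 38,880 Wh = 38.88 kWh
hot tub heater: 4746 W × 6.1 h × 30 d = 868,518 Wh = 868.5 kWh
refrigerator: 176 W × 12 h × 30 d = 63,360 Wh = 63.36 kWh
television: 97.8 W × 12.6 h × 30 d = 36,968 Wh = 36.97 kWh
circular saw: 1581 W × 1.90 h × 30 d = 90,117 Wh = 90.12 kWh
Total energy = 38.88 + 868.5 + 63.36 + 36.97 + 90.12 = 1,098 kWh
Cost = 1,098 kWh × £0.133 = £146.01 ≈ £146

£146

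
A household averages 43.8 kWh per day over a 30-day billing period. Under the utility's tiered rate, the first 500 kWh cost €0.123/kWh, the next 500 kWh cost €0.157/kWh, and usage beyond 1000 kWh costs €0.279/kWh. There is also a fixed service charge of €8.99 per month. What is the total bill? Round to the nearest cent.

Usage = 43.8 kWh/day × 30 days = 1314 kWh
First 500 kWh × €0.123 = €61.50
Next 500 kWh × €0.157 = €78.50
Remaining 314 kWh × €0.279 = €87.61
Energy charge = €227.61; + service €8.99 = €236.60

€236.60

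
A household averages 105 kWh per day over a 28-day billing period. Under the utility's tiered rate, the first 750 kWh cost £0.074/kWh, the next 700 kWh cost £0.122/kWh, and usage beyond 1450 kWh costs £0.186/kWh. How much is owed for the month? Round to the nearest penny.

£418.04

Usage = 105 kWh/day × 28 days = 2940 kWh
First 750 kWh × £0.074 = £55.50
Next 700 kWh × £0.122 = £85.40
Remaining 1490 kWh × £0.186 = £277.14
Total = £418.04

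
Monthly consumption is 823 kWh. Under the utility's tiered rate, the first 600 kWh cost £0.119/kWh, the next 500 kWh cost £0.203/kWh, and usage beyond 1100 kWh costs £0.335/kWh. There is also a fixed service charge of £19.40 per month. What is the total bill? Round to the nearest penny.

First 600 kWh × £0.119 = £71.40
Next 223 kWh × £0.203 = £45.27
Remaining tier: 0 kWh (not reached)
Energy charge = £116.67; + service £19.40 = £136.07

£136.07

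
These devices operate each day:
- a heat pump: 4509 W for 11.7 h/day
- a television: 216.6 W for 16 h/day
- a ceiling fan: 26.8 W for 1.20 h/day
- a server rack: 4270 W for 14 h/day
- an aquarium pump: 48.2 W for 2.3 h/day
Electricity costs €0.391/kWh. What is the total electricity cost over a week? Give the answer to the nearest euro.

heat pump: 4509 W × 11.7 h × 7 d = 369,287 Wh = 369.3 kWh
television: 216.6 W × 16 h × 7 d = 24,259 Wh = 24.26 kWh
ceiling fan: 26.8 W × 1.20 h × 7 d = 225 Wh = 0.2251 kWh
server rack: 4270 W × 14 h × 7 d = 418,460 Wh = 418.5 kWh
aquarium pump: 48.2 W × 2.3 h × 7 d = 776 Wh = 0.776 kWh
Total energy = 369.3 + 24.26 + 0.2251 + 418.5 + 0.776 = 813 kWh
Cost = 813 kWh × €0.391 = €317.89 ≈ €318

€318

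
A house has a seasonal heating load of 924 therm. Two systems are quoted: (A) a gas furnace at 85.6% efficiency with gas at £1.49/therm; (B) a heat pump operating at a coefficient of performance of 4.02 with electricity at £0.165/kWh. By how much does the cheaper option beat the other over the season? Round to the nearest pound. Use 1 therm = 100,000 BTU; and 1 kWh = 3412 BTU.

£497

Heat load = 924 therm × 100,000 = 92,400,000 BTU
Gas: input = 92,400,000 / 0.856 = 107,943,925 BTU = 1,079 therm → 1,079 × £1.49 = £1,608.36
Heat pump: 92,400,000 BTU / 3412 = 27,080 kWh heat; / 4.02 = 6,737 kWh in → × £0.165 = £1,111.53
Difference = |£1,608.36 − £1,111.53| = £496.84 ≈ £497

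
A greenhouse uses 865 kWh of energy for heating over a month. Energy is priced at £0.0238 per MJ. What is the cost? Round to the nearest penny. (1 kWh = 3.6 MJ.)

865 kWh × (3.6 MJ/kWh) = 3,114 MJ
Cost = 3,114 MJ × £0.0238/MJ = £74.11

£74.11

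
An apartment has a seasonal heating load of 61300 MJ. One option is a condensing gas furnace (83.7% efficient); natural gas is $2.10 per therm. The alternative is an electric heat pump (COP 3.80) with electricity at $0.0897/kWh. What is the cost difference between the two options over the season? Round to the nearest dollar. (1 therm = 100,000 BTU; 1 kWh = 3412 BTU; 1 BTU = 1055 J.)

$1056

Heat load = 61300 MJ = 61,300,000,000 J / 1055 = 58,104,265 BTU
Gas: input = 58,104,265 / 0.837 = 69,419,672 BTU = 694.2 therm → 694.2 × $2.10 = $1,457.81
Heat pump: 58,104,265 BTU / 3412 = 17,030 kWh heat; / 3.80 = 4,481 kWh in → × $0.0897 = $401.98
Difference = |$1,457.81 − $401.98| = $1,055.83 ≈ $1056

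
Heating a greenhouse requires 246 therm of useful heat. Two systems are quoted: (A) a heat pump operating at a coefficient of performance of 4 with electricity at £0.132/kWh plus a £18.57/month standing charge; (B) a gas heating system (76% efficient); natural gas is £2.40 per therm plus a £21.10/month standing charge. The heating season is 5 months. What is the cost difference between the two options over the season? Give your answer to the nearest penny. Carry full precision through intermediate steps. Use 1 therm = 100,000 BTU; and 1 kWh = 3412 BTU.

Heat load = 246 therm × 100,000 = 24,600,000 BTU
Gas: input = 24,600,000 / 0.76 = 32,368,421 BTU = 323.7 therm → 323.7 × £2.40 = £776.84; + 5 × £21.10 standing = £882.34
Heat pump: 24,600,000 BTU / 3412 = 7,210 kWh heat; / 4 = 1,802 kWh in → × £0.132 = £237.92; + 5 × £18.57 standing = £330.77
Difference = |£882.34 − £330.77| = £551.57

£551.57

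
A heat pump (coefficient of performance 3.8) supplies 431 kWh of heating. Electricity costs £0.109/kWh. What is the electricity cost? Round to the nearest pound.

£12

Electrical input = 431 kWh / 3.8 = 113.4 kWh
Cost = 113.4 × £0.109/kWh = £12.36 ≈ £12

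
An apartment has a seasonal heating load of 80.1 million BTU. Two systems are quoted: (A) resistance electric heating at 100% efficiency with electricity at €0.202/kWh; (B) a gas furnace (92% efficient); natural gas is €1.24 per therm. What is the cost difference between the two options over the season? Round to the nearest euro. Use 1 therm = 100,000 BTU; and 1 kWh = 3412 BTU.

Heat load = 80.1 × 10⁶ BTU = 80,100,000 BTU
Gas: input = 80,100,000 / 0.92 = 87,065,217 BTU = 870.7 therm → 870.7 × €1.24 = €1,079.61
Electric: 80,100,000 BTU / 3412 = 23,480 kWh → × €0.202 = €4,742.15
Difference = |€1,079.61 − €4,742.15| = €3,662.54 ≈ €3663

€3663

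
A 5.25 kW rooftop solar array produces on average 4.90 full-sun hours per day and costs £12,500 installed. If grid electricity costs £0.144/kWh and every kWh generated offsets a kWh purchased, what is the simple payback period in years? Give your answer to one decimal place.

Daily generation = 5.25 kW × 4.90 h = 25.73 kWh
Annual generation = 25.73 × 365 = 9389.6 kWh
Annual savings = 9389.6 × £0.144 = £1,352.11
Payback = £12,500 / £1,352.11 = 9.24 years

9.2 years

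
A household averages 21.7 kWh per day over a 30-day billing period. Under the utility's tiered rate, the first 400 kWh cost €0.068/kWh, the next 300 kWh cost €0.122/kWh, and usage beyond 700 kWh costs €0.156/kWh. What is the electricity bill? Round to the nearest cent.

€57.82

Usage = 21.7 kWh/day × 30 days = 651 kWh
First 400 kWh × €0.068 = €27.20
Next 251 kWh × €0.122 = €30.62
Remaining tier: 0 kWh (not reached)
Total = €57.82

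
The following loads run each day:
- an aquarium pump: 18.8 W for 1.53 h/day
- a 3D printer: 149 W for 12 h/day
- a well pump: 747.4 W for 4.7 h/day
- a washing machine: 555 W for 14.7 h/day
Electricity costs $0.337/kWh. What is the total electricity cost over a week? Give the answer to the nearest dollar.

aquarium pump: 18.8 W × 1.53 h × 7 d = 201 Wh = 0.2013 kWh
3D printer: 149 W × 12 h × 7 d = 12,516 Wh = 12.52 kWh
well pump: 747.4 W × 4.7 h × 7 d = 24,589 Wh = 24.59 kWh
washing machine: 555 W × 14.7 h × 7 d = 57,110 Wh = 57.11 kWh
Total energy = 0.2013 + 12.52 + 24.59 + 57.11 = 94.42 kWh
Cost = 94.42 kWh × $0.337 = $31.82 ≈ $32

$32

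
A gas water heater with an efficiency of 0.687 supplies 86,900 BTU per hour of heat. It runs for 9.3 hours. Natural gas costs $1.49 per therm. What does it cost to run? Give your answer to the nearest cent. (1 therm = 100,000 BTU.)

Heat delivered = 86,900 BTU/h × 9.3 h = 808,170 BTU
Gas input = 808,170 / 0.687 = 1,176,376 BTU
= 1,176,376 / 100,000 = 11.76 therm
Cost = 11.76 × $1.49/therm = $17.53

$17.53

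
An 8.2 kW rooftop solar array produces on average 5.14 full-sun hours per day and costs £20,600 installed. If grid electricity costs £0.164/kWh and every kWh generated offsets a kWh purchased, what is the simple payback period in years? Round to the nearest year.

Daily generation = 8.2 kW × 5.14 h = 42.15 kWh
Annual generation = 42.15 × 365 = 15384 kWh
Annual savings = 15384 × £0.164 = £2,522.98
Payback = £20,600 / £2,522.98 = 8.16 years

8 years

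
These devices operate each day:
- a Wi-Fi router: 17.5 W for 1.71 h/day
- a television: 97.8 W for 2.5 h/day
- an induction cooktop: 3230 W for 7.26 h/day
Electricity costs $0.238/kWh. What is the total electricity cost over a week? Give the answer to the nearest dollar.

Wi-Fi router: 17.5 W × 1.71 h × 7 d = 209 Wh = 0.2095 kWh
television: 97.8 W × 2.5 h × 7 d = 1,712 Wh = 1.712 kWh
induction cooktop: 3230 W × 7.26 h × 7 d = 164,149 Wh = 164.1 kWh
Total energy = 0.2095 + 1.712 + 164.1 = 166.1 kWh
Cost = 166.1 kWh × $0.238 = $39.52 ≈ $40

$40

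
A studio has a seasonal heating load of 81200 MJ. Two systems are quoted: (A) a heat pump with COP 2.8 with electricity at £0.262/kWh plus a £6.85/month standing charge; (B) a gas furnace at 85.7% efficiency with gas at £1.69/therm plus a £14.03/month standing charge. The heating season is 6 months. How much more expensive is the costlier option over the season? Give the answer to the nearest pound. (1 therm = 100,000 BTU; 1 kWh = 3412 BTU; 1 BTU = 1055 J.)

Heat load = 81200 MJ = 81,200,000,000 J / 1055 = 76,966,825 BTU
Gas: input = 76,966,825 / 0.857 = 89,809,597 BTU = 898.1 therm → 898.1 × £1.69 = £1,517.78; + 6 × £14.03 standing = £1,601.96
Heat pump: 76,966,825 BTU / 3412 = 22,560 kWh heat; / 2.8 = 8,056 kWh in → × £0.262 = £2,110.75; + 6 × £6.85 standing = £2,151.85
Difference = |£1,601.96 − £2,151.85| = £549.89 ≈ £550

£550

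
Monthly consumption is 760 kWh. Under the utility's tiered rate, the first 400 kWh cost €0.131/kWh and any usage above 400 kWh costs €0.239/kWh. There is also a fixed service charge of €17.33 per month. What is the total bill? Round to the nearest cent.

First 400 kWh × €0.131 = €52.40
Remaining 360 kWh × €0.239 = €86.04
Energy charge = €138.44; + service €17.33 = €155.77

€155.77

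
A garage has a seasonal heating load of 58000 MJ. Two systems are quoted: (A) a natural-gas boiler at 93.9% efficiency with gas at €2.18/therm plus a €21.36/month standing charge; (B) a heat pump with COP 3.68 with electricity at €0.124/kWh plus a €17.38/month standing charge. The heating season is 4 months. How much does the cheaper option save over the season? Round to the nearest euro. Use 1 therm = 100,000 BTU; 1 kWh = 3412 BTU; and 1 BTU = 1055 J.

€749

Heat load = 58000 MJ = 58,000,000,000 J / 1055 = 54,976,303 BTU
Gas: input = 54,976,303 / 0.939 = 58,547,714 BTU = 585.5 therm → 585.5 × €2.18 = €1,276.34; + 4 × €21.36 standing = €1,361.78
Heat pump: 54,976,303 BTU / 3412 = 16,110 kWh heat; / 3.68 = 4,378 kWh in → × €0.124 = €542.93; + 4 × €17.38 standing = €612.45
Difference = |€1,361.78 − €612.45| = €749.33 ≈ €749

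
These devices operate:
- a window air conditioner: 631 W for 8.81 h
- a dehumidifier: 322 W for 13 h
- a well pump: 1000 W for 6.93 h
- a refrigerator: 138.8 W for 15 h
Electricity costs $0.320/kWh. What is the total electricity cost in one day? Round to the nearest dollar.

window air conditioner: 631 W × 8.81 h = 5,559 Wh = 5.559 kWh
dehumidifier: 322 W × 13 h = 4,186 Wh = 4.186 kWh
well pump: 1000 W × 6.93 h = 6,930 Wh = 6.93 kWh
refrigerator: 138.8 W × 15 h = 2,082 Wh = 2.082 kWh
Total energy = 5.559 + 4.186 + 6.93 + 2.082 = 18.76 kWh
Cost = 18.76 kWh × $0.320 = $6.00

$6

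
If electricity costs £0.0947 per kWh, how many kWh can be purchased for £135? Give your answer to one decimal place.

1425.6 kWh

£135 / £0.0947 per kWh = 1,426 kWh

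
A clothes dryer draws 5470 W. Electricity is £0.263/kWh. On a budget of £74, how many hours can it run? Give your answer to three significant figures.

51.4 h

Energy budget = £74 / £0.263 per kWh = 281.4 kWh = 281,369 Wh
Runtime = 281,369 Wh / 5470 W = 51.44 h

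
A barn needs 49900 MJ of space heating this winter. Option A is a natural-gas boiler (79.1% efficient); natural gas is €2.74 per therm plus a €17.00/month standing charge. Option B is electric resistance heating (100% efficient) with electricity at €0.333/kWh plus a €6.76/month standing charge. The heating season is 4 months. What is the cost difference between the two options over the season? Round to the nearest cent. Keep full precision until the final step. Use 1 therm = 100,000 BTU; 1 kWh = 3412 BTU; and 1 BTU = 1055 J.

€2936.82

Heat load = 49900 MJ = 49,900,000,000 J / 1055 = 47,298,578 BTU
Gas: input = 47,298,578 / 0.791 = 59,795,927 BTU = 598 therm → 598 × €2.74 = €1,638.41; + 4 × €17.00 standing = €1,706.41
Electric: 47,298,578 BTU / 3412 = 13,860 kWh → × €0.333 = €4,616.19; + 4 × €6.76 standing = €4,643.23
Difference = |€1,706.41 − €4,643.23| = €2,936.82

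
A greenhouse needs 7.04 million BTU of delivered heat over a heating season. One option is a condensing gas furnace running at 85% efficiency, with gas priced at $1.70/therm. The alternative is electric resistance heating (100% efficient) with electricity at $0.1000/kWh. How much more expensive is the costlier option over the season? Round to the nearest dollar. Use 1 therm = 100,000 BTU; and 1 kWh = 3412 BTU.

$66

Heat load = 7.04 × 10⁶ BTU = 7,040,000 BTU
Gas: input = 7,040,000 / 0.85 = 8,282,353 BTU = 82.82 therm → 82.82 × $1.70 = $140.80
Electric: 7,040,000 BTU / 3412 = 2,063 kWh → × $0.1000 = $206.33
Difference = |$140.80 − $206.33| = $65.53 ≈ $66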